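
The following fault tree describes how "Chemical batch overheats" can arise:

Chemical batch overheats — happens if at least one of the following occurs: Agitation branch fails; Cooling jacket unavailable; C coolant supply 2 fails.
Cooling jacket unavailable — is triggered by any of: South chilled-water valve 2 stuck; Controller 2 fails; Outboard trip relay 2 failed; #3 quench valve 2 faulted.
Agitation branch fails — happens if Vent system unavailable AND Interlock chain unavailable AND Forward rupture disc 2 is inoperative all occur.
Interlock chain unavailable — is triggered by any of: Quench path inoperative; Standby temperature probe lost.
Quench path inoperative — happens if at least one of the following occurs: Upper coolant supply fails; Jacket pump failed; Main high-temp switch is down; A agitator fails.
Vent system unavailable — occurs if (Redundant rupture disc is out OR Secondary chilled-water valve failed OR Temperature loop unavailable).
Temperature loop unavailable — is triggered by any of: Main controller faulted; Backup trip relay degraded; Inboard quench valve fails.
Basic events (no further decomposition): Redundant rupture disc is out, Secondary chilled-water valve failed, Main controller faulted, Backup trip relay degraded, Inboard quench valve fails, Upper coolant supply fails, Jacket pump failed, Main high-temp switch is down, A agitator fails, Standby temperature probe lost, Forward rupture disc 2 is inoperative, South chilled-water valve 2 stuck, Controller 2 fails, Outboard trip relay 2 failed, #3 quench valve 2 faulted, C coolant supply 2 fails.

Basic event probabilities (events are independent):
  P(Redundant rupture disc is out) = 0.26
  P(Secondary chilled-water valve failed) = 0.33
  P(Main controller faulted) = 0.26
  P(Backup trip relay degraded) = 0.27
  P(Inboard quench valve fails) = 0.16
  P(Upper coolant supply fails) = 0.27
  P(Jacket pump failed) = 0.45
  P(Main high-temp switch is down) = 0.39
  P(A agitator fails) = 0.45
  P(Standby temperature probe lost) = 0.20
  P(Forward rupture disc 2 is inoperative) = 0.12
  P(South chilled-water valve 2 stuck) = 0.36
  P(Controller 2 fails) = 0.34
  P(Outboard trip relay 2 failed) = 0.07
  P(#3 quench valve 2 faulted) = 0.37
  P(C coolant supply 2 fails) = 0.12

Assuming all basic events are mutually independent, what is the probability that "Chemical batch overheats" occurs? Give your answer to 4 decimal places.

0.8003

P(Temperature loop unavailable) [OR] = 1 − (1−0.26) × (1−0.27) × (1−0.16) = 0.546232
P(Vent system unavailable) [OR] = 1 − (1−0.26) × (1−0.33) × (1−0.546232) = 0.775022
P(Quench path inoperative) [OR] = 1 − (1−0.27) × (1−0.45) × (1−0.39) × (1−0.45) = 0.865297
P(Interlock chain unavailable) [OR] = 1 − (1−0.865297) × (1−0.20) = 0.892238
P(Agitation branch fails) [AND] = 0.775022 × 0.892238 × 0.12 = 0.082980
P(Cooling jacket unavailable) [OR] = 1 − (1−0.36) × (1−0.34) × (1−0.07) × (1−0.37) = 0.752516
P(Chemical batch overheats) [OR] = 1 − (1−0.082980) × (1−0.752516) × (1−0.12) = 0.800286
Rounded to 4 decimal places: P(Chemical batch overheats) ≈ 0.8003.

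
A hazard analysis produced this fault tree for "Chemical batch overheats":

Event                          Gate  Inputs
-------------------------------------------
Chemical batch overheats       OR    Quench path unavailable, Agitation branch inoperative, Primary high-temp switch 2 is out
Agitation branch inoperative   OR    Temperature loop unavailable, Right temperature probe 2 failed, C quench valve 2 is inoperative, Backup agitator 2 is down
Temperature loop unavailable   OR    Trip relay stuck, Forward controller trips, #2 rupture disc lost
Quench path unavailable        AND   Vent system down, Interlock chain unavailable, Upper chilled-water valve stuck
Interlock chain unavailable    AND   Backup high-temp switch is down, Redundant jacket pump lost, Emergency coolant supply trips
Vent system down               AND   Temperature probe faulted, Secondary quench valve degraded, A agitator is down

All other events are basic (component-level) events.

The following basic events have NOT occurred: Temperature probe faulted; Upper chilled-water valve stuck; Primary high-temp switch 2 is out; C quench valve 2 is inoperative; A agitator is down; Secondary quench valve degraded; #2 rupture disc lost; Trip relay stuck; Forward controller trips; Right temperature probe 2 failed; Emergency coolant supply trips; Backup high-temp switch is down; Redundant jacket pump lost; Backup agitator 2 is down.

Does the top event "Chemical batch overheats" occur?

No

Vent system down [AND]: Temperature probe faulted=not, Secondary quench valve degraded=not, A agitator is down=not → not all inputs occur → does not occur.
Interlock chain unavailable [AND]: Backup high-temp switch is down=not, Redundant jacket pump lost=not, Emergency coolant supply trips=not → not all inputs occur → does not occur.
Quench path unavailable [AND]: Vent system down=not, Interlock chain unavailable=not, Upper chilled-water valve stuck=not → not all inputs occur → does not occur.
Temperature loop unavailable [OR]: Trip relay stuck=not, Forward controller trips=not, #2 rupture disc lost=not → no input occurs → does not occur.
Agitation branch inoperative [OR]: Temperature loop unavailable=not, Right temperature probe 2 failed=not, C quench valve 2 is inoperative=not, Backup agitator 2 is down=not → no input occurs → does not occur.
Chemical batch overheats [OR]: Quench path unavailable=not, Agitation branch inoperative=not, Primary high-temp switch 2 is out=not → no input occurs → does not occur.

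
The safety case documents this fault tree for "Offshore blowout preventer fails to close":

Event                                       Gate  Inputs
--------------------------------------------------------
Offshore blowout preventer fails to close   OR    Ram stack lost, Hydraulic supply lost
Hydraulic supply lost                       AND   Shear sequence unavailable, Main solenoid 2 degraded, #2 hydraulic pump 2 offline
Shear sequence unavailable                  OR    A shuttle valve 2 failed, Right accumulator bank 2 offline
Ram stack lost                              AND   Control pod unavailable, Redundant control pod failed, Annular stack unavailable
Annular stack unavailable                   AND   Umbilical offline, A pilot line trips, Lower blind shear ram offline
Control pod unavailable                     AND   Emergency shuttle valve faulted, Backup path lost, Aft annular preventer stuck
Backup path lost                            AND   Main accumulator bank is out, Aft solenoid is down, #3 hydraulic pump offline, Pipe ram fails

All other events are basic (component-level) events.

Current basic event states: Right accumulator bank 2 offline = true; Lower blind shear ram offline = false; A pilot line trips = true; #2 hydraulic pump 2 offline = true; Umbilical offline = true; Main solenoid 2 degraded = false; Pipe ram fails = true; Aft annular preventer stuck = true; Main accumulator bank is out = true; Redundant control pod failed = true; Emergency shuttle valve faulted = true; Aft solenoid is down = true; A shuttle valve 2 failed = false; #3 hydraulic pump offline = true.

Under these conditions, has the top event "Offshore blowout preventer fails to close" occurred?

Backup path lost [AND]: Main accumulator bank is out=occurs, Aft solenoid is down=occurs, #3 hydraulic pump offline=occurs, Pipe ram fails=occurs → all inputs occur → occurs.
Control pod unavailable [AND]: Emergency shuttle valve faulted=occurs, Backup path lost=occurs, Aft annular preventer stuck=occurs → all inputs occur → occurs.
Annular stack unavailable [AND]: Umbilical offline=occurs, A pilot line trips=occurs, Lower blind shear ram offline=not → not all inputs occur → does not occur.
Ram stack lost [AND]: Control pod unavailable=occurs, Redundant control pod failed=occurs, Annular stack unavailable=not → not all inputs occur → does not occur.
Shear sequence unavailable [OR]: A shuttle valve 2 failed=not, Right accumulator bank 2 offline=occurs → at least one input occurs → occurs.
Hydraulic supply lost [AND]: Shear sequence unavailable=occurs, Main solenoid 2 degraded=not, #2 hydraulic pump 2 offline=occurs → not all inputs occur → does not occur.
Offshore blowout preventer fails to close [OR]: Ram stack lost=not, Hydraulic supply lost=not → no input occurs → does not occur.

No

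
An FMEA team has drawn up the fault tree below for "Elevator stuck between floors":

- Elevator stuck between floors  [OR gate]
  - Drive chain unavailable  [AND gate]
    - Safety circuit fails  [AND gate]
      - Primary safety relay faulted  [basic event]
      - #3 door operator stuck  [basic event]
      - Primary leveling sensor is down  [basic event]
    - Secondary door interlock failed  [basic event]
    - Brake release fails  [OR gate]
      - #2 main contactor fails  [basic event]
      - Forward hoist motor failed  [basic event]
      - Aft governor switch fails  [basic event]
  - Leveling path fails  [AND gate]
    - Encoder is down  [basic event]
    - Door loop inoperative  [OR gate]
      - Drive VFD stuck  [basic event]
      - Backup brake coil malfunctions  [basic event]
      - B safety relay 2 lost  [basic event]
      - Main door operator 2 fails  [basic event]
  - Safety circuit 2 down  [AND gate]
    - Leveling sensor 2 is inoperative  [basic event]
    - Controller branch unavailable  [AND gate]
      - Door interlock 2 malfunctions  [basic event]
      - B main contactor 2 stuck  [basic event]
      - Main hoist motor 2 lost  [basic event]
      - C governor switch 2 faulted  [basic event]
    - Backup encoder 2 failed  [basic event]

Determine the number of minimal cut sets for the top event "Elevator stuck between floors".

Safety circuit fails [AND]: one cut set from each child combined → 1 × 1 × 1 = 1 cut set(s).
Brake release fails [OR]: union of children's cut sets → 3 cut set(s).
Drive chain unavailable [AND]: one cut set from each child combined → 1 × 1 × 3 = 3 cut set(s).
Door loop inoperative [OR]: union of children's cut sets → 4 cut set(s).
Leveling path fails [AND]: one cut set from each child combined → 1 × 4 = 4 cut set(s).
Controller branch unavailable [AND]: one cut set from each child combined → 1 × 1 × 1 × 1 = 1 cut set(s).
Safety circuit 2 down [AND]: one cut set from each child combined → 1 × 1 × 1 = 1 cut set(s).
Elevator stuck between floors [OR]: union of children's cut sets → 8 cut set(s).
Minimal cut sets: {#2 main contactor fails, #3 door operator stuck, Primary leveling sensor is down, Primary safety relay faulted, Secondary door interlock failed}; {#3 door operator stuck, Forward hoist motor failed, Primary leveling sensor is down, Primary safety relay faulted, Secondary door interlock failed}; {#3 door operator stuck, Aft governor switch fails, Primary leveling sensor is down, Primary safety relay faulted, Secondary door interlock failed}; {Drive VFD stuck, Encoder is down}; {Backup brake coil malfunctions, Encoder is down}; {B safety relay 2 lost, Encoder is down}; {Encoder is down, Main door operator 2 fails}; {B main contactor 2 stuck, Backup encoder 2 failed, C governor switch 2 faulted, Door interlock 2 malfunctions, Leveling sensor 2 is inoperative, Main hoist motor 2 lost}.

8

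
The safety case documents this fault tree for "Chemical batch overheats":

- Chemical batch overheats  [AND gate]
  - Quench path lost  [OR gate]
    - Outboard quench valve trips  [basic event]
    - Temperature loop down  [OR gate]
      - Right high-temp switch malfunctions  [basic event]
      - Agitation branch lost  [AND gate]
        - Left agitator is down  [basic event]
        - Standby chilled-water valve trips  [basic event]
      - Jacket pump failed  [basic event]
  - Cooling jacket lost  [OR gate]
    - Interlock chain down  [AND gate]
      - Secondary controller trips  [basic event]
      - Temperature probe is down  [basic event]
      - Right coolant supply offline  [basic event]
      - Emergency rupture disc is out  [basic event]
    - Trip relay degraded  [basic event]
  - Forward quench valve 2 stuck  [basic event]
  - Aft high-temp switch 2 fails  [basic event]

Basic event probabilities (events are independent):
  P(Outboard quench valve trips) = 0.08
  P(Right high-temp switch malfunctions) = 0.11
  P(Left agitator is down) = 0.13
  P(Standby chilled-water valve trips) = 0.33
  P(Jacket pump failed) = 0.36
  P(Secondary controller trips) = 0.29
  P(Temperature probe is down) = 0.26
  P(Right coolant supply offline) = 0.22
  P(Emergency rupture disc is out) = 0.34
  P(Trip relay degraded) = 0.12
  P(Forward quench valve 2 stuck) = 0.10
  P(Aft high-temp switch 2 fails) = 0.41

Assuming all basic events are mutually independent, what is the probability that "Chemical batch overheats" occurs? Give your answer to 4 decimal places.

P(Agitation branch lost) [AND] = 0.13 × 0.33 = 0.042900
P(Temperature loop down) [OR] = 1 − (1−0.11) × (1−0.042900) × (1−0.36) = 0.454836
P(Quench path lost) [OR] = 1 − (1−0.08) × (1−0.454836) = 0.498449
P(Interlock chain down) [AND] = 0.29 × 0.26 × 0.22 × 0.34 = 0.005640
P(Cooling jacket lost) [OR] = 1 − (1−0.005640) × (1−0.12) = 0.124963
P(Chemical batch overheats) [AND] = 0.498449 × 0.124963 × 0.10 × 0.41 = 0.002554
Rounded to 4 decimal places: P(Chemical batch overheats) ≈ 0.0026.

0.0026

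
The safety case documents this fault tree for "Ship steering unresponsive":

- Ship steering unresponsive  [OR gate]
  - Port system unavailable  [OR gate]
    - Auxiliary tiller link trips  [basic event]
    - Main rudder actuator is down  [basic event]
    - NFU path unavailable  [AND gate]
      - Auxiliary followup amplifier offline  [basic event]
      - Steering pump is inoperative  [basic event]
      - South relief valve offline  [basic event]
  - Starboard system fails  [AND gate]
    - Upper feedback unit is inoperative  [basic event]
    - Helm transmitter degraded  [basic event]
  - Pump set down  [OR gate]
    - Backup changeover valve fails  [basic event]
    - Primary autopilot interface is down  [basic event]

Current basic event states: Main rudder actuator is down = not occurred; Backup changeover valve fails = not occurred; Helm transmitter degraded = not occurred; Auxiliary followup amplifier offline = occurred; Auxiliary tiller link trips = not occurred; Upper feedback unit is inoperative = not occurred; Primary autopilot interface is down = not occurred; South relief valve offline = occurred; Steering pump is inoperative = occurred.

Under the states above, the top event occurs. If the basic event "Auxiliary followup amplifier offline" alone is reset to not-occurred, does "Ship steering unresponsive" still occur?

No

Counterfactual: set "Auxiliary followup amplifier offline" to not occurred.
NFU path unavailable [AND]: Auxiliary followup amplifier offline=not, Steering pump is inoperative=occurs, South relief valve offline=occurs → not all inputs occur → does not occur.
Port system unavailable [OR]: Auxiliary tiller link trips=not, Main rudder actuator is down=not, NFU path unavailable=not → no input occurs → does not occur.
Starboard system fails [AND]: Upper feedback unit is inoperative=not, Helm transmitter degraded=not → not all inputs occur → does not occur.
Pump set down [OR]: Backup changeover valve fails=not, Primary autopilot interface is down=not → no input occurs → does not occur.
Ship steering unresponsive [OR]: Port system unavailable=not, Starboard system fails=not, Pump set down=not → no input occurs → does not occur.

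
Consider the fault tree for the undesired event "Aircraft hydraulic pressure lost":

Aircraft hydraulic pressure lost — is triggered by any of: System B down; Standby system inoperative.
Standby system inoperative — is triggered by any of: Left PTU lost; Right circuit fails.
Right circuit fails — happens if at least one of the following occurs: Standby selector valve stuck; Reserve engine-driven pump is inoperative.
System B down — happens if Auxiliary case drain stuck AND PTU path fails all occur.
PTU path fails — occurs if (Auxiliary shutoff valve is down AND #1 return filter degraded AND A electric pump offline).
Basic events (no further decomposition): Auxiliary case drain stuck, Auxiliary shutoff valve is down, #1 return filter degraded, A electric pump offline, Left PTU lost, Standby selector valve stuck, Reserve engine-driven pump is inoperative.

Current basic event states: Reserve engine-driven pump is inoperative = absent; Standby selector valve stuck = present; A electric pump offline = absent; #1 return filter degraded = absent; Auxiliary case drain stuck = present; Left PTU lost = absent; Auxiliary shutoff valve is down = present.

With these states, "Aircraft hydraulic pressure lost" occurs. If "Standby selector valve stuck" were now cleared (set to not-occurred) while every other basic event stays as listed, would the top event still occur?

Counterfactual: set "Standby selector valve stuck" to not occurred.
PTU path fails [AND]: Auxiliary shutoff valve is down=occurs, #1 return filter degraded=not, A electric pump offline=not → not all inputs occur → does not occur.
System B down [AND]: Auxiliary case drain stuck=occurs, PTU path fails=not → not all inputs occur → does not occur.
Right circuit fails [OR]: Standby selector valve stuck=not, Reserve engine-driven pump is inoperative=not → no input occurs → does not occur.
Standby system inoperative [OR]: Left PTU lost=not, Right circuit fails=not → no input occurs → does not occur.
Aircraft hydraulic pressure lost [OR]: System B down=not, Standby system inoperative=not → no input occurs → does not occur.

No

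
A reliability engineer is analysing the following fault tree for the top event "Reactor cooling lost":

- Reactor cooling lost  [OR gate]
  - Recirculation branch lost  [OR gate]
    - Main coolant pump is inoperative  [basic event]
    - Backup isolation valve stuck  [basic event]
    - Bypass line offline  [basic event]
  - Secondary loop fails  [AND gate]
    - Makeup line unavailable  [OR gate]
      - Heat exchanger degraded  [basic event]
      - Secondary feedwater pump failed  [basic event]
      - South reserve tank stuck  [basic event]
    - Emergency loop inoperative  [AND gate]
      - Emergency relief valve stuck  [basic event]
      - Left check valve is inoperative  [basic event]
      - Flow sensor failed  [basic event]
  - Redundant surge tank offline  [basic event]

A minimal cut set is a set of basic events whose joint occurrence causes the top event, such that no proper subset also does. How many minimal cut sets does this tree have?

Recirculation branch lost [OR]: union of children's cut sets → 3 cut set(s).
Makeup line unavailable [OR]: union of children's cut sets → 3 cut set(s).
Emergency loop inoperative [AND]: one cut set from each child combined → 1 × 1 × 1 = 1 cut set(s).
Secondary loop fails [AND]: one cut set from each child combined → 3 × 1 = 3 cut set(s).
Reactor cooling lost [OR]: union of children's cut sets → 7 cut set(s).
Minimal cut sets: {Main coolant pump is inoperative}; {Backup isolation valve stuck}; {Bypass line offline}; {Emergency relief valve stuck, Flow sensor failed, Heat exchanger degraded, Left check valve is inoperative}; {Emergency relief valve stuck, Flow sensor failed, Left check valve is inoperative, Secondary feedwater pump failed}; {Emergency relief valve stuck, Flow sensor failed, Left check valve is inoperative, South reserve tank stuck}; {Redundant surge tank offline}.

7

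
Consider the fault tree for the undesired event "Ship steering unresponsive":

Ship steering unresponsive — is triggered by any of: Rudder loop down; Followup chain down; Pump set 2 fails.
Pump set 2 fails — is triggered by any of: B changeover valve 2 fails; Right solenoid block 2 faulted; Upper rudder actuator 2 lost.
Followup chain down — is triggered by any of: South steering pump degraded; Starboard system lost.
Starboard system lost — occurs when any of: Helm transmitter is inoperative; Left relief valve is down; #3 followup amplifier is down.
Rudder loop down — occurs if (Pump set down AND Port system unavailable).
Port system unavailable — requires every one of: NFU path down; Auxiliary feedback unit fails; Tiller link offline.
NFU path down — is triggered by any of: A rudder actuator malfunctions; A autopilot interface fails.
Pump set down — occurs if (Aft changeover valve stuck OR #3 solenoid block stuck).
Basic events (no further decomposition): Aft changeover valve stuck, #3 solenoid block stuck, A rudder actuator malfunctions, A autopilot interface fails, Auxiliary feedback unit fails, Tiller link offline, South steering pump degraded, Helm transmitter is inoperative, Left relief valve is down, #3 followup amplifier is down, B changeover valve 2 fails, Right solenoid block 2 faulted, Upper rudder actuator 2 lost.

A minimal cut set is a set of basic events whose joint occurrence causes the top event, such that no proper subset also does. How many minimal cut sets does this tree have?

11

Pump set down [OR]: union of children's cut sets → 2 cut set(s).
NFU path down [OR]: union of children's cut sets → 2 cut set(s).
Port system unavailable [AND]: one cut set from each child combined → 2 × 1 × 1 = 2 cut set(s).
Rudder loop down [AND]: one cut set from each child combined → 2 × 2 = 4 cut set(s).
Starboard system lost [OR]: union of children's cut sets → 3 cut set(s).
Followup chain down [OR]: union of children's cut sets → 4 cut set(s).
Pump set 2 fails [OR]: union of children's cut sets → 3 cut set(s).
Ship steering unresponsive [OR]: union of children's cut sets → 11 cut set(s).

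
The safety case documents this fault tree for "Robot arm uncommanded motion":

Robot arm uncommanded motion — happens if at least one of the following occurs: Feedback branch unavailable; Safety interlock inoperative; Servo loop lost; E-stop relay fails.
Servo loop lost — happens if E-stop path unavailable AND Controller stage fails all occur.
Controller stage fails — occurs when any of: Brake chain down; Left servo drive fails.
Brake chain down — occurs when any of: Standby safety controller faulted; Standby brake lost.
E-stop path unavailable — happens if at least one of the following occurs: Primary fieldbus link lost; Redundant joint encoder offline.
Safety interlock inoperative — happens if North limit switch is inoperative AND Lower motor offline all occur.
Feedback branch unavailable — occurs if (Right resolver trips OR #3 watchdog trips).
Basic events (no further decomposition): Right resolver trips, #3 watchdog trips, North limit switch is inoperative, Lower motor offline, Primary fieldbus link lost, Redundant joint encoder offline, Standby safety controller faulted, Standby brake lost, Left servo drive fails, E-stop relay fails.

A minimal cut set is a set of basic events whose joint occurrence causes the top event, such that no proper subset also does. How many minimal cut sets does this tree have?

10

Feedback branch unavailable [OR]: union of children's cut sets → 2 cut set(s).
Safety interlock inoperative [AND]: one cut set from each child combined → 1 × 1 = 1 cut set(s).
E-stop path unavailable [OR]: union of children's cut sets → 2 cut set(s).
Brake chain down [OR]: union of children's cut sets → 2 cut set(s).
Controller stage fails [OR]: union of children's cut sets → 3 cut set(s).
Servo loop lost [AND]: one cut set from each child combined → 2 × 3 = 6 cut set(s).
Robot arm uncommanded motion [OR]: union of children's cut sets → 10 cut set(s).
Minimal cut sets: {Right resolver trips}; {#3 watchdog trips}; {Lower motor offline, North limit switch is inoperative}; {Primary fieldbus link lost, Standby safety controller faulted}; {Primary fieldbus link lost, Standby brake lost}; {Left servo drive fails, Primary fieldbus link lost}; {Redundant joint encoder offline, Standby safety controller faulted}; {Redundant joint encoder offline, Standby brake lost}; {Left servo drive fails, Redundant joint encoder offline}; {E-stop relay fails}.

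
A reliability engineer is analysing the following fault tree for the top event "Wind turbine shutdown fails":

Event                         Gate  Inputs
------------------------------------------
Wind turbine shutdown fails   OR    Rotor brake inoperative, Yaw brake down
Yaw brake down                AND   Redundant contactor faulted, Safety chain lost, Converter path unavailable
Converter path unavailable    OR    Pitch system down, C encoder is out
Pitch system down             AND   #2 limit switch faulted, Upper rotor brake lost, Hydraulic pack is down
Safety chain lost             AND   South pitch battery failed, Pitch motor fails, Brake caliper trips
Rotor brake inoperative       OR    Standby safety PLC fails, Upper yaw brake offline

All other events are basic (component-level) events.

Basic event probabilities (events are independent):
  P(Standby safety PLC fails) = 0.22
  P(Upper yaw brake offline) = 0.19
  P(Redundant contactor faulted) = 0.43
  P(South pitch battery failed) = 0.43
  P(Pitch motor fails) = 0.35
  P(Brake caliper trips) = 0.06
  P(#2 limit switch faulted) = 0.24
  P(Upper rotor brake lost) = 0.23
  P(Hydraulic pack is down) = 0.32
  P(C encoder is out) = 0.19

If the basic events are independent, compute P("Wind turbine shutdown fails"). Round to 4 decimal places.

0.3687

P(Rotor brake inoperative) [OR] = 1 − (1−0.22) × (1−0.19) = 0.368200
P(Safety chain lost) [AND] = 0.43 × 0.35 × 0.06 = 0.009030
P(Pitch system down) [AND] = 0.24 × 0.23 × 0.32 = 0.017664
P(Converter path unavailable) [OR] = 1 − (1−0.017664) × (1−0.19) = 0.204308
P(Yaw brake down) [AND] = 0.43 × 0.009030 × 0.204308 = 0.000793
P(Wind turbine shutdown fails) [OR] = 1 − (1−0.368200) × (1−0.000793) = 0.368701
Rounded to 4 decimal places: P(Wind turbine shutdown fails) ≈ 0.3687.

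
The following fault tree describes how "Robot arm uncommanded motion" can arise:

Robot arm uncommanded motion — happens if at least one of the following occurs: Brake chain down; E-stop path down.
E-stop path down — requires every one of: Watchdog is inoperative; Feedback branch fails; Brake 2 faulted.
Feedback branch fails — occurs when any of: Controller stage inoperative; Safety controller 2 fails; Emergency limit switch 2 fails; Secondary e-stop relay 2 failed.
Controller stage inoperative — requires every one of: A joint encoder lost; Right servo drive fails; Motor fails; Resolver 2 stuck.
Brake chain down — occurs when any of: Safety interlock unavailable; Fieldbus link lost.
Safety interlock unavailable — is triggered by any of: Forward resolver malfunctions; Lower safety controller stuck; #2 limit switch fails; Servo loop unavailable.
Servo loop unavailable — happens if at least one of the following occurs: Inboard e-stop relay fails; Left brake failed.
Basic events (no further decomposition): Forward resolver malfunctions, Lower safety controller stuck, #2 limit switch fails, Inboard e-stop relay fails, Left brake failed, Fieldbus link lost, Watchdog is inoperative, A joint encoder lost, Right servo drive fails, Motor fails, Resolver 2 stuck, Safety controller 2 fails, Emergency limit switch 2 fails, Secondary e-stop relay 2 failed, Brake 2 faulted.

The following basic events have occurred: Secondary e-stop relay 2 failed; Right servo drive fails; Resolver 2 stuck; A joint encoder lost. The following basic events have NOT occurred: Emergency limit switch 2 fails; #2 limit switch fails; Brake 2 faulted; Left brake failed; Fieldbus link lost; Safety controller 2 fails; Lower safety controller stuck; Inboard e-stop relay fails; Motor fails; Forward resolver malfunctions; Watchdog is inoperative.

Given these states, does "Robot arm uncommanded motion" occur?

No

Servo loop unavailable [OR]: Inboard e-stop relay fails=not, Left brake failed=not → no input occurs → does not occur.
Safety interlock unavailable [OR]: Forward resolver malfunctions=not, Lower safety controller stuck=not, #2 limit switch fails=not, Servo loop unavailable=not → no input occurs → does not occur.
Brake chain down [OR]: Safety interlock unavailable=not, Fieldbus link lost=not → no input occurs → does not occur.
Controller stage inoperative [AND]: A joint encoder lost=occurs, Right servo drive fails=occurs, Motor fails=not, Resolver 2 stuck=occurs → not all inputs occur → does not occur.
Feedback branch fails [OR]: Controller stage inoperative=not, Safety controller 2 fails=not, Emergency limit switch 2 fails=not, Secondary e-stop relay 2 failed=occurs → at least one input occurs → occurs.
E-stop path down [AND]: Watchdog is inoperative=not, Feedback branch fails=occurs, Brake 2 faulted=not → not all inputs occur → does not occur.
Robot arm uncommanded motion [OR]: Brake chain down=not, E-stop path down=not → no input occurs → does not occur.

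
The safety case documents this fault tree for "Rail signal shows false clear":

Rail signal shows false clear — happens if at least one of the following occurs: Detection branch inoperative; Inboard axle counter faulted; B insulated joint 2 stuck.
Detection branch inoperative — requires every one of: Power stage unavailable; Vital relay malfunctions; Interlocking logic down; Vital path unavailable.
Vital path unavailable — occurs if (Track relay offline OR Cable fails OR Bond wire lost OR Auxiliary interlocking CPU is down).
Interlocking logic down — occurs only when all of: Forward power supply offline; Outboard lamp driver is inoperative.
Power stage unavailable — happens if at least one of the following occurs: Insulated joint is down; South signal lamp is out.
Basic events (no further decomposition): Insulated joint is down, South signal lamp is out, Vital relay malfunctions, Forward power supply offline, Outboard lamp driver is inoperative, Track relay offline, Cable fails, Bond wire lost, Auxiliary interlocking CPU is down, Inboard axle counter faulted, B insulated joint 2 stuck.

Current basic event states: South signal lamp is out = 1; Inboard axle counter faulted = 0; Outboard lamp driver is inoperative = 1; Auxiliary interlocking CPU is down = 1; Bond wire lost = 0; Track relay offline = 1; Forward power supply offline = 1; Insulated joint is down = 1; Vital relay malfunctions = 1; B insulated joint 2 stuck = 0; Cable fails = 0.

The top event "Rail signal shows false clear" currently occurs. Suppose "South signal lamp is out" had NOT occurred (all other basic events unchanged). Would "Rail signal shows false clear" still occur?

Yes

Counterfactual: set "South signal lamp is out" to not occurred.
Power stage unavailable [OR]: Insulated joint is down=occurs, South signal lamp is out=not → at least one input occurs → occurs.
Interlocking logic down [AND]: Forward power supply offline=occurs, Outboard lamp driver is inoperative=occurs → all inputs occur → occurs.
Vital path unavailable [OR]: Track relay offline=occurs, Cable fails=not, Bond wire lost=not, Auxiliary interlocking CPU is down=occurs → at least one input occurs → occurs.
Detection branch inoperative [AND]: Power stage unavailable=occurs, Vital relay malfunctions=occurs, Interlocking logic down=occurs, Vital path unavailable=occurs → all inputs occur → occurs.
Rail signal shows false clear [OR]: Detection branch inoperative=occurs, Inboard axle counter faulted=not, B insulated joint 2 stuck=not → at least one input occurs → occurs.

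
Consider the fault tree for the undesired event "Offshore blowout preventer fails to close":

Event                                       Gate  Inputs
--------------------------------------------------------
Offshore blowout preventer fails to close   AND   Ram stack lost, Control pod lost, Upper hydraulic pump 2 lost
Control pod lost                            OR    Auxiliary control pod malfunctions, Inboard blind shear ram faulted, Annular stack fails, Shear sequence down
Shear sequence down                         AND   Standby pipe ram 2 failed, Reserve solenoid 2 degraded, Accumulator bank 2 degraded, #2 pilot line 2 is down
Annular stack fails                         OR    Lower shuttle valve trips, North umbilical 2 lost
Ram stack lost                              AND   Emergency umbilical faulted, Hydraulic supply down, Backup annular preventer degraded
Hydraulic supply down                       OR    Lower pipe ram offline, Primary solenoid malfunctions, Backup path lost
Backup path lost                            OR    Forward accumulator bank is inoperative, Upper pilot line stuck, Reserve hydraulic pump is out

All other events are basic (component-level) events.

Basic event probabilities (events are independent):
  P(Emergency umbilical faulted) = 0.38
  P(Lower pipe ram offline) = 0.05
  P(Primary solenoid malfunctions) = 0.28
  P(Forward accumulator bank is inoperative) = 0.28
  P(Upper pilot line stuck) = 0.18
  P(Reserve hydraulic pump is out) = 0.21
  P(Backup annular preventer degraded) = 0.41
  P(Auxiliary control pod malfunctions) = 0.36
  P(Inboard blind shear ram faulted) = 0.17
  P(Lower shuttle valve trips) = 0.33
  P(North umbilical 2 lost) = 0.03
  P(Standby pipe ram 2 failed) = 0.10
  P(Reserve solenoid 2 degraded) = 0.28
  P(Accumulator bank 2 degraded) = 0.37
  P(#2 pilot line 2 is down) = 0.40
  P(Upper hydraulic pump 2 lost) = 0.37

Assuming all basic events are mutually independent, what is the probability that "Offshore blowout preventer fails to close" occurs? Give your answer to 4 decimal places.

P(Backup path lost) [OR] = 1 − (1−0.28) × (1−0.18) × (1−0.21) = 0.533584
P(Hydraulic supply down) [OR] = 1 − (1−0.05) × (1−0.28) × (1−0.533584) = 0.680971
P(Ram stack lost) [AND] = 0.38 × 0.680971 × 0.41 = 0.106095
P(Annular stack fails) [OR] = 1 − (1−0.33) × (1−0.03) = 0.350100
P(Shear sequence down) [AND] = 0.10 × 0.28 × 0.37 × 0.40 = 0.004144
P(Control pod lost) [OR] = 1 − (1−0.36) × (1−0.17) × (1−0.350100) × (1−0.004144) = 0.656204
P(Offshore blowout preventer fails to close) [AND] = 0.106095 × 0.656204 × 0.37 = 0.025759
Rounded to 4 decimal places: P(Offshore blowout preventer fails to close) ≈ 0.0258.

0.0258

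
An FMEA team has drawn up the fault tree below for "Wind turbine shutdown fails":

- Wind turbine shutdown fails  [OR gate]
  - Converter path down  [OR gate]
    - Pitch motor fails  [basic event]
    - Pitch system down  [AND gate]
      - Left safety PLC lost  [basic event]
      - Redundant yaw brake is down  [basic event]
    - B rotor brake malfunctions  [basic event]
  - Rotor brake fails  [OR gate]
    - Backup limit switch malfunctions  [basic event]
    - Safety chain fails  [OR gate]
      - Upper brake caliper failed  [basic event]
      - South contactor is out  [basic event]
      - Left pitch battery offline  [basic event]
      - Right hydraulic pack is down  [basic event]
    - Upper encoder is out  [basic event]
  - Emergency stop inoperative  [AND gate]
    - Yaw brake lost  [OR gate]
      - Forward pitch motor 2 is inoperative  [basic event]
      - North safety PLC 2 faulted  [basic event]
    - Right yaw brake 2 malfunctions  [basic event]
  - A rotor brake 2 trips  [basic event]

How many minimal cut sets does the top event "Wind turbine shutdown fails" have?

Pitch system down [AND]: one cut set from each child combined → 1 × 1 = 1 cut set(s).
Converter path down [OR]: union of children's cut sets → 3 cut set(s).
Safety chain fails [OR]: union of children's cut sets → 4 cut set(s).
Rotor brake fails [OR]: union of children's cut sets → 6 cut set(s).
Yaw brake lost [OR]: union of children's cut sets → 2 cut set(s).
Emergency stop inoperative [AND]: one cut set from each child combined → 2 × 1 = 2 cut set(s).
Wind turbine shutdown fails [OR]: union of children's cut sets → 12 cut set(s).

12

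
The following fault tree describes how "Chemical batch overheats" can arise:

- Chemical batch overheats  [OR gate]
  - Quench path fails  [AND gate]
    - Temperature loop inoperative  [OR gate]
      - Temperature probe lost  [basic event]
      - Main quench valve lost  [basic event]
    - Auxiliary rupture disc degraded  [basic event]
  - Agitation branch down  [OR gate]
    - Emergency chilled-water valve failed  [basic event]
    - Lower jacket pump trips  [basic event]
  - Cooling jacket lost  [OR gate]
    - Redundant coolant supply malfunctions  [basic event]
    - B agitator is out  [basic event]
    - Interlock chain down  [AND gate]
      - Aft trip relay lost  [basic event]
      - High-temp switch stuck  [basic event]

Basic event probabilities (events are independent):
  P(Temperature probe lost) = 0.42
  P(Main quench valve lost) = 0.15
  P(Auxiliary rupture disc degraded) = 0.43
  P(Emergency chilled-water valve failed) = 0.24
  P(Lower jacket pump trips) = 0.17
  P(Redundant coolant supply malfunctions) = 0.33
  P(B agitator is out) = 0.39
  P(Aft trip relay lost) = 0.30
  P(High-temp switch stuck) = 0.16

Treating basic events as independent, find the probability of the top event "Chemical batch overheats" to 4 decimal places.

0.8081

P(Temperature loop inoperative) [OR] = 1 − (1−0.42) × (1−0.15) = 0.507000
P(Quench path fails) [AND] = 0.507000 × 0.43 = 0.218010
P(Agitation branch down) [OR] = 1 − (1−0.24) × (1−0.17) = 0.369200
P(Interlock chain down) [AND] = 0.30 × 0.16 = 0.048000
P(Cooling jacket lost) [OR] = 1 − (1−0.33) × (1−0.39) × (1−0.048000) = 0.610918
P(Chemical batch overheats) [OR] = 1 − (1−0.218010) × (1−0.369200) × (1−0.610918) = 0.808074
Rounded to 4 decimal places: P(Chemical batch overheats) ≈ 0.8081.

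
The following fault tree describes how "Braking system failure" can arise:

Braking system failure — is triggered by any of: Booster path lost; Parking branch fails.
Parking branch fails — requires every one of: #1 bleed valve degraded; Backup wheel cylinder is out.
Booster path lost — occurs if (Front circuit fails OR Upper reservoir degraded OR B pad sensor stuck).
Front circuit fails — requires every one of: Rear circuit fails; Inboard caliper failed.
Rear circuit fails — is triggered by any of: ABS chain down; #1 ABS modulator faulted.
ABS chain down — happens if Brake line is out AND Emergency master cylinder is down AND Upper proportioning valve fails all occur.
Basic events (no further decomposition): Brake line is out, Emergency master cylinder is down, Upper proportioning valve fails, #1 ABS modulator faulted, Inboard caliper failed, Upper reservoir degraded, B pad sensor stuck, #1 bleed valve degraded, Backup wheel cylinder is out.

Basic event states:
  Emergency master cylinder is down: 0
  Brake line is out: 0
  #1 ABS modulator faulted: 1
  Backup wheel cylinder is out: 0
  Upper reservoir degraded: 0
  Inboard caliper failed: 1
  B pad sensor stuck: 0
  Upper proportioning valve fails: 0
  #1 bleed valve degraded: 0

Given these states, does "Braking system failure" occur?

ABS chain down [AND]: Brake line is out=not, Emergency master cylinder is down=not, Upper proportioning valve fails=not → not all inputs occur → does not occur.
Rear circuit fails [OR]: ABS chain down=not, #1 ABS modulator faulted=occurs → at least one input occurs → occurs.
Front circuit fails [AND]: Rear circuit fails=occurs, Inboard caliper failed=occurs → all inputs occur → occurs.
Booster path lost [OR]: Front circuit fails=occurs, Upper reservoir degraded=not, B pad sensor stuck=not → at least one input occurs → occurs.
Parking branch fails [AND]: #1 bleed valve degraded=not, Backup wheel cylinder is out=not → not all inputs occur → does not occur.
Braking system failure [OR]: Booster path lost=occurs, Parking branch fails=not → at least one input occurs → occurs.

Yes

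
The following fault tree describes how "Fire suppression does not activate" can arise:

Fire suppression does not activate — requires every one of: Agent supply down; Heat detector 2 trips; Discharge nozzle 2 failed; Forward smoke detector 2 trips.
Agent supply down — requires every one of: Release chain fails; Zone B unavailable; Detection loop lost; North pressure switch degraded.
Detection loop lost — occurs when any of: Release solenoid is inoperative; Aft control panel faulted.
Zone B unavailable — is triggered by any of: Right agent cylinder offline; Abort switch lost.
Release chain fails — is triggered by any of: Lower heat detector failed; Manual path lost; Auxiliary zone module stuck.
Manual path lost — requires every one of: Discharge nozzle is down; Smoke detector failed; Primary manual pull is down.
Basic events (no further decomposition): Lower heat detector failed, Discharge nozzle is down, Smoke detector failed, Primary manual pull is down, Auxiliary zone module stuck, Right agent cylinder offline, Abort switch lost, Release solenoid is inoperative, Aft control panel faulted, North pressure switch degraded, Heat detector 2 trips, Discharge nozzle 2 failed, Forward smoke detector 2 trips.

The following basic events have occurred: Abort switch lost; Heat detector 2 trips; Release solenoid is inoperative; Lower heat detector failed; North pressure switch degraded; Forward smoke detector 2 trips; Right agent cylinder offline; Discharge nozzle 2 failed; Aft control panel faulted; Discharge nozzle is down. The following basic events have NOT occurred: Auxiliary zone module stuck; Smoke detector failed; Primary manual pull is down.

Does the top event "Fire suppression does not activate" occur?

Yes

Manual path lost [AND]: Discharge nozzle is down=occurs, Smoke detector failed=not, Primary manual pull is down=not → not all inputs occur → does not occur.
Release chain fails [OR]: Lower heat detector failed=occurs, Manual path lost=not, Auxiliary zone module stuck=not → at least one input occurs → occurs.
Zone B unavailable [OR]: Right agent cylinder offline=occurs, Abort switch lost=occurs → at least one input occurs → occurs.
Detection loop lost [OR]: Release solenoid is inoperative=occurs, Aft control panel faulted=occurs → at least one input occurs → occurs.
Agent supply down [AND]: Release chain fails=occurs, Zone B unavailable=occurs, Detection loop lost=occurs, North pressure switch degraded=occurs → all inputs occur → occurs.
Fire suppression does not activate [AND]: Agent supply down=occurs, Heat detector 2 trips=occurs, Discharge nozzle 2 failed=occurs, Forward smoke detector 2 trips=occurs → all inputs occur → occurs.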